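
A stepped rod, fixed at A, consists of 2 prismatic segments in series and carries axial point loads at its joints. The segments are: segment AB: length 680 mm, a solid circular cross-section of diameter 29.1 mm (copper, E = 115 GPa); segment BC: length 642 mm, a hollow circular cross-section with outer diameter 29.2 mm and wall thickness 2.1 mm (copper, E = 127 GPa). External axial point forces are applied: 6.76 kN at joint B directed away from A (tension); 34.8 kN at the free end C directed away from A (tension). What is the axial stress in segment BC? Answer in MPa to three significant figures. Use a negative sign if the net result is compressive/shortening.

Internal axial forces (sectioning from the free end, tension +): N_BC = 34.8 kN, N_AB = 41.56 kN.
A_BC = 178.8 mm².
σ_BC = N_BC/A_BC = 34800/178.8 = 194.6 MPa.

195 MPa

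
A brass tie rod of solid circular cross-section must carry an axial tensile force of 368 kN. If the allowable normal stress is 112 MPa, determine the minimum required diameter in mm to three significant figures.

64.7 mm

Required area A ≥ P/σ_allow = 368000/112 = 3286 mm².
For a solid circular section, d ≥ √(4A/π) = 64.68 mm.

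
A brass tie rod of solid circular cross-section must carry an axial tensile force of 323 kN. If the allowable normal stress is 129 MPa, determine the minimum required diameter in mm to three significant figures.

Required area A ≥ P/σ_allow = 323000/129 = 2504 mm².
For a solid circular section, d ≥ √(4A/π) = 56.46 mm.

56.5 mm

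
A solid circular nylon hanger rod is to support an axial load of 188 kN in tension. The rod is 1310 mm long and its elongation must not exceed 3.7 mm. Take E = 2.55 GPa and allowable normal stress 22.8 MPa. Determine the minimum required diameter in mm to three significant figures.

182 mm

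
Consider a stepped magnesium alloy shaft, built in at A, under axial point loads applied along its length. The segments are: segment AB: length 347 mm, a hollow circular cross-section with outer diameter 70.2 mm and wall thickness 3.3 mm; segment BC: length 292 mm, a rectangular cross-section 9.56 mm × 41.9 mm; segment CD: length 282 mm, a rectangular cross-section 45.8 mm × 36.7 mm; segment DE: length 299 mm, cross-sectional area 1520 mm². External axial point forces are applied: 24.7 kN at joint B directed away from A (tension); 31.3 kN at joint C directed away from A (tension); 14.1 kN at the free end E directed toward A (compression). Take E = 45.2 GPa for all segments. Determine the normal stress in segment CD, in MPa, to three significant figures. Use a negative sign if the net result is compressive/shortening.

-8.39 MPa

Internal axial forces (sectioning from the free end, tension +): N_DE = -14.1 kN, N_CD = -14.1 kN, N_BC = 17.2 kN, N_AB = 41.9 kN.
A_CD = 1681 mm².
σ_CD = N_CD/A_CD = -14100/1681 = -8.389 MPa.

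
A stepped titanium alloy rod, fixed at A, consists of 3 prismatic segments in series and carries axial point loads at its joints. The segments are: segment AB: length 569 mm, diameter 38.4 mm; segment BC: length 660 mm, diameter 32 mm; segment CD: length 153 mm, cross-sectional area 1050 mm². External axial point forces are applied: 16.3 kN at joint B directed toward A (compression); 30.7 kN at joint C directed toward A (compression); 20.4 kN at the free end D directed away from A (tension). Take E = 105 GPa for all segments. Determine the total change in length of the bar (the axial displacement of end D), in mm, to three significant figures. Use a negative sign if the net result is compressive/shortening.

Internal axial forces (sectioning from the free end, tension +): N_CD = 20.4 kN, N_BC = -10.3 kN, N_AB = -26.6 kN.
A_AB = 1158 mm².
A_BC = 804.2 mm².
δ_AB = -26600·569/(1158·105000) = -0.1245 mm
δ_BC = -10300·660/(804.2·105000) = -0.0805 mm
δ_CD = 20400·153/(1050·105000) = 0.02831 mm
δ = Σδ_i = -0.1767 mm.

-0.177 mm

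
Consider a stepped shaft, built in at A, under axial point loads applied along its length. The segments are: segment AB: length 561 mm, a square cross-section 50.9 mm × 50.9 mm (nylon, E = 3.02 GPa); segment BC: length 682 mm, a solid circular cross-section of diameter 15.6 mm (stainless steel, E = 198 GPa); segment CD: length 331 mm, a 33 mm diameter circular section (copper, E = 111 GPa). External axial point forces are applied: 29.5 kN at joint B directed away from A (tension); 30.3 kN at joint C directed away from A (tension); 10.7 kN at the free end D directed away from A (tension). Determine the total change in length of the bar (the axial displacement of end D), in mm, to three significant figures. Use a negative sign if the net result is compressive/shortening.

Internal axial forces (sectioning from the free end, tension +): N_CD = 10.7 kN, N_BC = 41 kN, N_AB = 70.5 kN.
A_AB = 2591 mm².
A_BC = 191.1 mm².
A_CD = 855.3 mm².
δ_AB = 70500·561/(2591·3020) = 5.055 mm
δ_BC = 41000·682/(191.1·198000) = 0.7389 mm
δ_CD = 10700·331/(855.3·111000) = 0.03731 mm
δ = Σδ_i = 5.831 mm.

5.83 mm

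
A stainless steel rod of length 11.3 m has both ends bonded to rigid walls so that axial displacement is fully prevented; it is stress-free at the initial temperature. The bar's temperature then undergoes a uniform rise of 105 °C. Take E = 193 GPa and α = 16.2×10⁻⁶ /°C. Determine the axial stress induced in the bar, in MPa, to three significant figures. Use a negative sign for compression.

Free thermal expansion αLΔT = 16.2e-6 · 11300 · 105 = 19.22 mm.
The walls impose strain ε = −(19.22)/11300 = -1.7010e-03; σ = Eε = 193000 · -1.7010e-03 = -328.3 MPa.

-328 MPa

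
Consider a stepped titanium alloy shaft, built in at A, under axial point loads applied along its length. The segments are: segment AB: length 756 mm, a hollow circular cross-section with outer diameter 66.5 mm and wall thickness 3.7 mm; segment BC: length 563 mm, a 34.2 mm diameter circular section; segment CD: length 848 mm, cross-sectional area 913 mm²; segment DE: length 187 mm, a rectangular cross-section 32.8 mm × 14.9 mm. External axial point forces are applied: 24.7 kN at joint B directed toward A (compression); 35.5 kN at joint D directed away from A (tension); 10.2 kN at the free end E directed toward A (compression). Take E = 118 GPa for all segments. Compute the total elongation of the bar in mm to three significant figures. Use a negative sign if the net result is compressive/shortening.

0.303 mm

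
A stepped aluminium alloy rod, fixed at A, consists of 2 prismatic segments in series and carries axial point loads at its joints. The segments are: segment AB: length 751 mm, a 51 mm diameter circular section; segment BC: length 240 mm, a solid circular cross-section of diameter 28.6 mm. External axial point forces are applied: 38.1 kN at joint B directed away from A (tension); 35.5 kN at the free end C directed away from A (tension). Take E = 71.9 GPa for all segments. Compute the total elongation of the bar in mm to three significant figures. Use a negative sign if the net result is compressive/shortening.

Internal axial forces (sectioning from the free end, tension +): N_BC = 35.5 kN, N_AB = 73.6 kN.
A_AB = 2043 mm².
A_BC = 642.4 mm².
δ_AB = 73600·751/(2043·71900) = 0.3763 mm
δ_BC = 35500·240/(642.4·71900) = 0.1845 mm
δ = Σδ_i = 0.5608 mm.

0.561 mm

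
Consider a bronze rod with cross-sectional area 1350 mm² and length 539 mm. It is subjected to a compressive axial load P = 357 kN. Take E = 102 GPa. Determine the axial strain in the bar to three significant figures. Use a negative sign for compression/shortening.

σ = N/A = -264.4 MPa; ε = σ/E = -264.4/102000 = -2.593e-03.

-0.00259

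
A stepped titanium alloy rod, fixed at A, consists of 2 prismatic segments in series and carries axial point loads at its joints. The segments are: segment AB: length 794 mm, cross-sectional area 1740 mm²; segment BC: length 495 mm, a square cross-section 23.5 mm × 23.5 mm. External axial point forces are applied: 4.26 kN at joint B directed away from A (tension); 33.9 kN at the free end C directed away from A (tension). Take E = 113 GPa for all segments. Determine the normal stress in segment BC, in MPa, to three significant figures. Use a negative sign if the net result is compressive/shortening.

61.4 MPa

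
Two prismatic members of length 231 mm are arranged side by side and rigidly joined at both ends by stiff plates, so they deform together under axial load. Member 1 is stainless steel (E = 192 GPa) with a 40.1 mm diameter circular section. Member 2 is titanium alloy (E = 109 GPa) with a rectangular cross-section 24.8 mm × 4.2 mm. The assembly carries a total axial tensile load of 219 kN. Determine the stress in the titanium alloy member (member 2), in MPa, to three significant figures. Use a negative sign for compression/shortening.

A_1 = 1263 mm².
A_2 = 104.2 mm².
Equal strain + equilibrium ⇒ each member carries load in proportion to AE: A₁E₁ = 242500000 N, A₂E₂ = 11350000 N, ΣAE = 253800000 N.
σ₂ = P·E₂/ΣAE = 219000·109000/253800000 = 94.04 MPa.

94.0 MPa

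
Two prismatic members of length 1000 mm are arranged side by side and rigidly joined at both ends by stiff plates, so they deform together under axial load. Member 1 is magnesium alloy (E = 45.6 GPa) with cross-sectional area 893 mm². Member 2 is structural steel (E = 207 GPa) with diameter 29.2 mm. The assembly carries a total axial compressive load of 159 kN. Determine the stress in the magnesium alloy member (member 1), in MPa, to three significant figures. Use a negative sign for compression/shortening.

A_2 = 669.7 mm².
Equal strain + equilibrium ⇒ each member carries load in proportion to AE: A₁E₁ = 40720000 N, A₂E₂ = 138600000 N, ΣAE = 179300000 N.
σ₁ = P·E₁/ΣAE = -159000·45600/179300000 = -40.43 MPa.

-40.4 MPa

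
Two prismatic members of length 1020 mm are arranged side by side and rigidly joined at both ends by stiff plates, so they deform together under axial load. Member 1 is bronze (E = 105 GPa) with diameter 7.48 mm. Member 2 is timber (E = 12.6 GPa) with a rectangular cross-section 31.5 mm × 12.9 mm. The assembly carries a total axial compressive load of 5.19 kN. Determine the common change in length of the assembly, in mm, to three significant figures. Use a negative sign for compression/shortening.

-0.544 mm

A_1 = 43.94 mm².
A_2 = 406.4 mm².
Equal strain + equilibrium ⇒ each member carries load in proportion to AE: A₁E₁ = 4614000 N, A₂E₂ = 5120000 N, ΣAE = 9734000 N.
δ = PL/ΣAE = -5190·1020/9734000 = -0.5438 mm.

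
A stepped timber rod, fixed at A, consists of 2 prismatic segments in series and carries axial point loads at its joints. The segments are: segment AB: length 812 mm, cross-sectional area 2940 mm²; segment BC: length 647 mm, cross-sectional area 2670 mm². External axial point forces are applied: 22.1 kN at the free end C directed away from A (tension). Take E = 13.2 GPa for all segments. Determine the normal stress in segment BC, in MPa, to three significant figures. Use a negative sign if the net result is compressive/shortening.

8.28 MPa

Internal axial forces (sectioning from the free end, tension +): N_BC = 22.1 kN, N_AB = 22.1 kN.
σ_BC = N_BC/A_BC = 22100/2670 = 8.277 MPa.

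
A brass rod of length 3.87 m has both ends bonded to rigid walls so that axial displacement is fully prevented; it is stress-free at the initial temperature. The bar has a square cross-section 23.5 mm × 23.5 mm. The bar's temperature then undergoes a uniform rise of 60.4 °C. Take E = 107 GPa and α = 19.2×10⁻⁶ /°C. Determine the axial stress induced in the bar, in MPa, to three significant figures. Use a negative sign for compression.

-124 MPa

Free thermal expansion αLΔT = 19.2e-6 · 3870 · 60.4 = 4.488 mm.
The walls impose strain ε = −(4.488)/3870 = -1.1597e-03; σ = Eε = 107000 · -1.1597e-03 = -124.1 MPa.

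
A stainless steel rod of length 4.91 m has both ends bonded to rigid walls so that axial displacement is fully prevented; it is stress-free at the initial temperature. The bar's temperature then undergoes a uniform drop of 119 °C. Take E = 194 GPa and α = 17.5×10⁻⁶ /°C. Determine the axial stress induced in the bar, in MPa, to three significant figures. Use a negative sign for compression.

404 MPa

Free thermal expansion αLΔT = 17.5e-6 · 4910 · -119 = -10.23 mm.
The walls impose strain ε = −(-10.23)/4910 = 2.0825e-03; σ = Eε = 194000 · 2.0825e-03 = 404 MPa.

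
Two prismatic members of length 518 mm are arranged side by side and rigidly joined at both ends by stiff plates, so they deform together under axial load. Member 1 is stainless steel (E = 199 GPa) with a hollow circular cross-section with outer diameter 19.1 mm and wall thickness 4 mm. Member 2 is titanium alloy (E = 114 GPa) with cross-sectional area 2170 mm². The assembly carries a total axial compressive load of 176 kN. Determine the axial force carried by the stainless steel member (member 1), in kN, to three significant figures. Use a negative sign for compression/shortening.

-23.3 kN

A_1 = 189.8 mm².
Equal strain + equilibrium ⇒ each member carries load in proportion to AE: A₁E₁ = 37760000 N, A₂E₂ = 247400000 N, ΣAE = 285100000 N.
F₁ = P·A₁E₁/ΣAE = -176000·37760000/285100000 = -23310 N.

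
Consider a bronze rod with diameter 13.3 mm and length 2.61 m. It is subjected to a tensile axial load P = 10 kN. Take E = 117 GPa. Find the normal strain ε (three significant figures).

A = 138.9 mm².
σ = N/A = 71.98 MPa; ε = σ/E = 71.98/117000 = 6.152e-04.

6.15e-04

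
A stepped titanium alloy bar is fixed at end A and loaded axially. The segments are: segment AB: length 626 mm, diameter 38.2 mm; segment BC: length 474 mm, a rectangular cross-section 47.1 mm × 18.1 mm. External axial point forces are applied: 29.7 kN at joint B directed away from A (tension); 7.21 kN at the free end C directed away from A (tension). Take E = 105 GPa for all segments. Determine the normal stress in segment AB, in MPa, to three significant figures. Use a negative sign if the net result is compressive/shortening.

32.2 MPa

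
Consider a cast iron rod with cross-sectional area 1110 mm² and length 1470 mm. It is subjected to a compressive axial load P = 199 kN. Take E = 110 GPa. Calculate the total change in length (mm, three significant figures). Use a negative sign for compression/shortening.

δ_mech = NL/(AE) = -199000·1470/(1110·110000) = -2.396 mm.

-2.40 mm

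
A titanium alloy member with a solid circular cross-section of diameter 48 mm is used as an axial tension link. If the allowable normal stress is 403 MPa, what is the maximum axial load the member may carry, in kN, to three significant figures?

A = 1810 mm².
P_max = σ_allow · A = 403 · 1810 = 729300 N = 729.3 kN.

729 kN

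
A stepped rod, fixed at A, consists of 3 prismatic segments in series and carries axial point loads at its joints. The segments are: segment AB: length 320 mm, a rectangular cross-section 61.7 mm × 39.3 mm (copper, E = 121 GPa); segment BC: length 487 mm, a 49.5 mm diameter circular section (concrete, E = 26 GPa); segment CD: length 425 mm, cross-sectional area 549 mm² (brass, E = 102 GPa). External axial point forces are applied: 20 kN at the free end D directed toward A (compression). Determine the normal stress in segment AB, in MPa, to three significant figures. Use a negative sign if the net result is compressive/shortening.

Internal axial forces (sectioning from the free end, tension +): N_CD = -20 kN, N_BC = -20 kN, N_AB = -20 kN.
A_AB = 2425 mm².
σ_AB = N_AB/A_AB = -20000/2425 = -8.248 MPa.

-8.25 MPa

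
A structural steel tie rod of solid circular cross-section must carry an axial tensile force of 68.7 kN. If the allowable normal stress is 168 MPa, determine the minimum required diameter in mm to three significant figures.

22.8 mm

Required area A ≥ P/σ_allow = 68700/168 = 408.9 mm².
For a solid circular section, d ≥ √(4A/π) = 22.82 mm.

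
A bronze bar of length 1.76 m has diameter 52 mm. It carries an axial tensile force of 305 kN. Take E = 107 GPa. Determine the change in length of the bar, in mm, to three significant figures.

2.36 mm

A = 2124 mm².
δ_mech = NL/(AE) = 305000·1760/(2124·107000) = 2.362 mm.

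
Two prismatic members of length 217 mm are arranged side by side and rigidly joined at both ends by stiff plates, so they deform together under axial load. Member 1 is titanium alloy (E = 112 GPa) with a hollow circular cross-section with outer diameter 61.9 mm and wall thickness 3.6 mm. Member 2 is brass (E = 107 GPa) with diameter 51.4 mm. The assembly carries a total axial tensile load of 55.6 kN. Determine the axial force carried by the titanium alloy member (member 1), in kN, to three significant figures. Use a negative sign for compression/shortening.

A_1 = 659.4 mm².
A_2 = 2075 mm².
Equal strain + equilibrium ⇒ each member carries load in proportion to AE: A₁E₁ = 73850000 N, A₂E₂ = 222000000 N, ΣAE = 295900000 N.
F₁ = P·A₁E₁/ΣAE = 55600·73850000/295900000 = 13880 N.

13.9 kN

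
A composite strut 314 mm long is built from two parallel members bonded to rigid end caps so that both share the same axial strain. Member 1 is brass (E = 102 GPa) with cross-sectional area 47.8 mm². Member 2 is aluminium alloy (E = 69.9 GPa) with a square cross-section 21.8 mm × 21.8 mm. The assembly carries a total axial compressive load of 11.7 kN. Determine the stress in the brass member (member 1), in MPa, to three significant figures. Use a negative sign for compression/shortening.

-31.3 MPa

A_2 = 475.2 mm².
Equal strain + equilibrium ⇒ each member carries load in proportion to AE: A₁E₁ = 4876000 N, A₂E₂ = 33220000 N, ΣAE = 38090000 N.
σ₁ = P·E₁/ΣAE = -11700·102000/38090000 = -31.33 MPa.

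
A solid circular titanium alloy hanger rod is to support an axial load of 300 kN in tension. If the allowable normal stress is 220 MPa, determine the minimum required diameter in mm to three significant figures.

41.7 mm

Required area A ≥ P/σ_allow = 300000/220 = 1364 mm².
For a solid circular section, d ≥ √(4A/π) = 41.67 mm.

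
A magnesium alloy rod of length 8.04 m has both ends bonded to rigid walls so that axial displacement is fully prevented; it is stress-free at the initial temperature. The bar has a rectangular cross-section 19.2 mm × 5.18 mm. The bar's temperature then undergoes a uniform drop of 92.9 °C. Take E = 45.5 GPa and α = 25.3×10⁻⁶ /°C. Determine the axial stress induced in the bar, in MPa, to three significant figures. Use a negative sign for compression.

Free thermal expansion αLΔT = 25.3e-6 · 8040 · -92.9 = -18.9 mm.
The walls impose strain ε = −(-18.9)/8040 = 2.3504e-03; σ = Eε = 45500 · 2.3504e-03 = 106.9 MPa.

107 MPa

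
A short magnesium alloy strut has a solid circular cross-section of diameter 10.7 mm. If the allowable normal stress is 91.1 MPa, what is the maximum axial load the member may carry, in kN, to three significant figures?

A = 89.92 mm².
P_max = σ_allow · A = 91.1 · 89.92 = 8192 N = 8.192 kN.

8.19 kN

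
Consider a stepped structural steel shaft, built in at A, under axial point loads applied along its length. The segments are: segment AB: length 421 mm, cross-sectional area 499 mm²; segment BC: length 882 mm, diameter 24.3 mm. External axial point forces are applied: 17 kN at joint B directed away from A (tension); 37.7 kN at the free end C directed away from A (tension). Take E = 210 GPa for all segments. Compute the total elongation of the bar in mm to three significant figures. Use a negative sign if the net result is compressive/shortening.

0.561 mm

Internal axial forces (sectioning from the free end, tension +): N_BC = 37.7 kN, N_AB = 54.7 kN.
A_BC = 463.8 mm².
δ_AB = 54700·421/(499·210000) = 0.2198 mm
δ_BC = 37700·882/(463.8·210000) = 0.3414 mm
δ = Σδ_i = 0.5612 mm.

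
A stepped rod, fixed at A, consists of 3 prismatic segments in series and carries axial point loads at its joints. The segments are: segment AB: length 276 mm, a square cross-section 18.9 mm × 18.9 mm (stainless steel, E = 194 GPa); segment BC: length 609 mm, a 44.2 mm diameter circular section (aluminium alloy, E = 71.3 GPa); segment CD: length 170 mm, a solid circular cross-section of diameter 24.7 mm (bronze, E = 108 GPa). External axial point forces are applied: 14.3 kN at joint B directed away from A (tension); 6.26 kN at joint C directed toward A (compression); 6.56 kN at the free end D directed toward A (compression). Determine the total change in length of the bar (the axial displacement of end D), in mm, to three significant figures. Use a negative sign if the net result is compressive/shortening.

-0.0870 mm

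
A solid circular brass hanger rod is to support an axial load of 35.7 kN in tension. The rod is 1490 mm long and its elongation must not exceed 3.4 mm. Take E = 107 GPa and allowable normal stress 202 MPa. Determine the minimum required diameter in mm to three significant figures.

Required area A ≥ P/σ_allow = 35700/202 = 176.7 mm².
For a solid circular section, d ≥ √(4A/π) = 15 mm.
Elongation limit: A ≥ PL/(Eδ_allow) = 35700·1490/(107000·3.4) = 146.2 mm² ⇒ d ≥ 13.64 mm.
The stress limit governs.

15.0 mm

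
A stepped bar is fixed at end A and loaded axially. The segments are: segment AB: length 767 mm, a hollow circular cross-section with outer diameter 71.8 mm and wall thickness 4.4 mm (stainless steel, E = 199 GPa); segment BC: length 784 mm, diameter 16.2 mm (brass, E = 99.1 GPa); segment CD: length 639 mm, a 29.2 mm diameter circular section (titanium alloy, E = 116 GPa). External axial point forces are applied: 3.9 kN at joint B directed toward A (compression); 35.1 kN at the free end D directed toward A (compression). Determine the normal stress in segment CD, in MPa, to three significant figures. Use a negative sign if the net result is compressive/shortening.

Internal axial forces (sectioning from the free end, tension +): N_CD = -35.1 kN, N_BC = -35.1 kN, N_AB = -39 kN.
A_CD = 669.7 mm².
σ_CD = N_CD/A_CD = -35100/669.7 = -52.41 MPa.

-52.4 MPa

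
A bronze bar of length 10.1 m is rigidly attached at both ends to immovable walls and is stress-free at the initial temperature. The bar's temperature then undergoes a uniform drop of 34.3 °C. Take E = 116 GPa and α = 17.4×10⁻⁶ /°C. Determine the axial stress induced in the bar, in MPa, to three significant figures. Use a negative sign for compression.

69.2 MPa

Free thermal expansion αLΔT = 17.4e-6 · 10100 · -34.3 = -6.028 mm.
The walls impose strain ε = −(-6.028)/10100 = 5.9682e-04; σ = Eε = 116000 · 5.9682e-04 = 69.23 MPa.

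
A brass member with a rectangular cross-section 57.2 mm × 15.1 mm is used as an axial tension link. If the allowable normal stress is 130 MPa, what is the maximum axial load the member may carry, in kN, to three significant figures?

A = 863.7 mm².
P_max = σ_allow · A = 130 · 863.7 = 112300 N = 112.3 kN.

112 kN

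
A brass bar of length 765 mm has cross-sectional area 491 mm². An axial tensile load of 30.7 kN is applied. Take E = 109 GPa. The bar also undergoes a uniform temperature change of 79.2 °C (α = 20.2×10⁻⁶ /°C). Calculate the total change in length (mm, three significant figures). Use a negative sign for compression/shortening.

δ_mech = NL/(AE) = 30700·765/(491·109000) = 0.4388 mm.
δ_thermal = αLΔT = 20.2e-6·765·79.2 = 1.224 mm.
δ = δ_mech + δ_thermal = 1.663 mm.

1.66 mm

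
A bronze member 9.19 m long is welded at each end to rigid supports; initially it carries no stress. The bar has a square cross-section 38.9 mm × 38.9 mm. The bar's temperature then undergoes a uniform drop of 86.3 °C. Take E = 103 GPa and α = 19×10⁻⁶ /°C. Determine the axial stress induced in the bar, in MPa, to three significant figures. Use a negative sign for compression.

Free thermal expansion αLΔT = 19e-6 · 9190 · -86.3 = -15.07 mm.
The walls impose strain ε = −(-15.07)/9190 = 1.6397e-03; σ = Eε = 103000 · 1.6397e-03 = 168.9 MPa.

169 MPa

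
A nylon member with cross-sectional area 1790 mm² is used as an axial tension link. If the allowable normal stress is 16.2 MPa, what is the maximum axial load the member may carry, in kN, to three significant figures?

P_max = σ_allow · A = 16.2 · 1790 = 29000 N = 29 kN.

29.0 kN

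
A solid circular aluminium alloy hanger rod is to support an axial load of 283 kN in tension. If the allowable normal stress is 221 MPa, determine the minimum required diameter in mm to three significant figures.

40.4 mm

Required area A ≥ P/σ_allow = 283000/221 = 1281 mm².
For a solid circular section, d ≥ √(4A/π) = 40.38 mm.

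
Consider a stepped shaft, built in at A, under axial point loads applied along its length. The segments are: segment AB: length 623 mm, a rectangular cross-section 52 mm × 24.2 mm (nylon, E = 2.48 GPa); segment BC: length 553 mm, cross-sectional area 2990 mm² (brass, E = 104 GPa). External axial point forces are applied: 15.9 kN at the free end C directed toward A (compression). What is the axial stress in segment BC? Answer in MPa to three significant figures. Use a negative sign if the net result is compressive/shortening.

-5.32 MPa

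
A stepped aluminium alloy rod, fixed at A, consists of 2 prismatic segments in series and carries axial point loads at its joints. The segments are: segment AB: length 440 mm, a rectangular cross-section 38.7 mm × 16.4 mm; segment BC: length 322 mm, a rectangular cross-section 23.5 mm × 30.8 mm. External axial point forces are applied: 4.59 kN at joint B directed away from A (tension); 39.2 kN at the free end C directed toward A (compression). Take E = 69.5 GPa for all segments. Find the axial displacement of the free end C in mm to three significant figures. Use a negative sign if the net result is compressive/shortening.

-0.596 mm

Internal axial forces (sectioning from the free end, tension +): N_BC = -39.2 kN, N_AB = -34.61 kN.
A_AB = 634.7 mm².
A_BC = 723.8 mm².
δ_AB = -34610·440/(634.7·69500) = -0.3452 mm
δ_BC = -39200·322/(723.8·69500) = -0.2509 mm
δ = Σδ_i = -0.5962 mm.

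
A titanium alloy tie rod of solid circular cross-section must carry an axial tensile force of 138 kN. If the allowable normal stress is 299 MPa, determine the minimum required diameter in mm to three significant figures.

24.2 mm

Required area A ≥ P/σ_allow = 138000/299 = 461.5 mm².
For a solid circular section, d ≥ √(4A/π) = 24.24 mm.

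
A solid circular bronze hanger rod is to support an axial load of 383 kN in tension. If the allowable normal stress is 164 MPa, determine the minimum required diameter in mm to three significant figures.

Required area A ≥ P/σ_allow = 383000/164 = 2335 mm².
For a solid circular section, d ≥ √(4A/π) = 54.53 mm.

54.5 mm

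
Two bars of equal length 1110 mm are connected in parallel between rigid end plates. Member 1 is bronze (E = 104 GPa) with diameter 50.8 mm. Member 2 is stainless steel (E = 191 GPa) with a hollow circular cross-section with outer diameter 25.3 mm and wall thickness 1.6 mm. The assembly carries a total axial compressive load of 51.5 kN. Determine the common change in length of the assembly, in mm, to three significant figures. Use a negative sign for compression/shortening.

-0.245 mm

A_1 = 2027 mm².
A_2 = 119.1 mm².
Equal strain + equilibrium ⇒ each member carries load in proportion to AE: A₁E₁ = 210800000 N, A₂E₂ = 22750000 N, ΣAE = 233500000 N.
δ = PL/ΣAE = -51500·1110/233500000 = -0.2448 mm.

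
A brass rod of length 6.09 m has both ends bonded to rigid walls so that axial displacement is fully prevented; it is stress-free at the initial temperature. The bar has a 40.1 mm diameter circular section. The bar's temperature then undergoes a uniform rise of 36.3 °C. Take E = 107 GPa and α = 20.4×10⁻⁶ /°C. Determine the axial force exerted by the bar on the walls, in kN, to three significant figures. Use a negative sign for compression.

-100 kN

Free thermal expansion αLΔT = 20.4e-6 · 6090 · 36.3 = 4.51 mm.
The walls impose strain ε = −(4.51)/6090 = -7.4052e-04; σ = Eε = 107000 · -7.4052e-04 = -79.24 MPa.
Wall reaction R = σ·A = -79.24·1263 = -100100 N = -100.1 kN.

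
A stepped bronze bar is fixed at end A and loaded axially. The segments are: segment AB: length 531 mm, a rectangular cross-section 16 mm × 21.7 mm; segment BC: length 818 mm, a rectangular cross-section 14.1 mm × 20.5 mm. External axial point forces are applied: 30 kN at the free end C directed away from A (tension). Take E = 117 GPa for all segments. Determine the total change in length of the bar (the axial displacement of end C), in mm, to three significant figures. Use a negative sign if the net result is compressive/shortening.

Internal axial forces (sectioning from the free end, tension +): N_BC = 30 kN, N_AB = 30 kN.
A_AB = 347.2 mm².
A_BC = 289.1 mm².
δ_AB = 30000·531/(347.2·117000) = 0.3921 mm
δ_BC = 30000·818/(289.1·117000) = 0.7256 mm
δ = Σδ_i = 1.118 mm.

1.12 mm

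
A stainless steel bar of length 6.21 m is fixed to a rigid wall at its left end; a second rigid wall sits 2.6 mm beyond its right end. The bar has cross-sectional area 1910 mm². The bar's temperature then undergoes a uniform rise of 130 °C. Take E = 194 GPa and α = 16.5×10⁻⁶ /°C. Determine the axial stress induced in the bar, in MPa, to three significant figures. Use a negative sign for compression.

-335 MPa

Free thermal expansion αLΔT = 16.5e-6 · 6210 · 130 = 13.32 mm.
The walls engage after the gap closes; constrained expansion = 13.32 − 2.6 = 10.72 mm.
The walls impose strain ε = −(10.72)/6210 = -1.7263e-03; σ = Eε = 194000 · -1.7263e-03 = -334.9 MPa.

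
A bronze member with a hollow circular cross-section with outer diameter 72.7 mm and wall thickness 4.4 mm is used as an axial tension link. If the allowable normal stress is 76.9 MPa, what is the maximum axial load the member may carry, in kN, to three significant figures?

72.6 kN

A = 944.1 mm².
P_max = σ_allow · A = 76.9 · 944.1 = 72600 N = 72.6 kN.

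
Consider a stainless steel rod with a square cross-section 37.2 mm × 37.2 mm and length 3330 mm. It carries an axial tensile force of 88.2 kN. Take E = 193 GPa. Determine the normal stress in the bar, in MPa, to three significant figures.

A = 1384 mm².
σ = N/A = 88200/1384 = 63.74 MPa.

63.7 MPa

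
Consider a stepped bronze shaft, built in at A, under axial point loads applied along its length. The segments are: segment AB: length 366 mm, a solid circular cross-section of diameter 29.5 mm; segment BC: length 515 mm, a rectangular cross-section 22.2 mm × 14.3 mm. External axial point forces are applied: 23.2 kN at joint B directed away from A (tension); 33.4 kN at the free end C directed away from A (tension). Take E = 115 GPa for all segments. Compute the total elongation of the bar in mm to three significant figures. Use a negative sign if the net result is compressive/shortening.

0.735 mm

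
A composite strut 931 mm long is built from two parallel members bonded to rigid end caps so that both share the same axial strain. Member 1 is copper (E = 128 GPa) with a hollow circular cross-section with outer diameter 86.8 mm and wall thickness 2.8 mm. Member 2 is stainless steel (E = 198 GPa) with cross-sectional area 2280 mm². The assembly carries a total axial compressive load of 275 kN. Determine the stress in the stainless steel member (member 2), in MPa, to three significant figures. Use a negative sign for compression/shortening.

A_1 = 738.9 mm².
Equal strain + equilibrium ⇒ each member carries load in proportion to AE: A₁E₁ = 94580000 N, A₂E₂ = 451400000 N, ΣAE = 546000000 N.
σ₂ = P·E₂/ΣAE = -275000·198000/546000000 = -99.72 MPa.

-99.7 MPa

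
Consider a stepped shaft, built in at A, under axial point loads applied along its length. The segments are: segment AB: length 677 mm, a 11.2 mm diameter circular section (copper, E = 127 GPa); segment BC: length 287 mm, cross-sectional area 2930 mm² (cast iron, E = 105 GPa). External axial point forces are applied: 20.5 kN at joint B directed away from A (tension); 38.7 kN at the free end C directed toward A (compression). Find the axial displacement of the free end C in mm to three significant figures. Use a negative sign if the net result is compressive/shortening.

-1.02 mm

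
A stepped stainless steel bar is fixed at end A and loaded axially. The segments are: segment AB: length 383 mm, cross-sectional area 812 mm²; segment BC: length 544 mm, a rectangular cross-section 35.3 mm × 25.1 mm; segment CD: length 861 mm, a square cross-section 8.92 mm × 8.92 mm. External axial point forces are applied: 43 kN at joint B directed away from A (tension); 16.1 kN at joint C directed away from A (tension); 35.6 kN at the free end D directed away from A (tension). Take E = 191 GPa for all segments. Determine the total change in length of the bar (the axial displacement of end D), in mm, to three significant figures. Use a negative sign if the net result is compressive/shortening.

2.42 mm

Internal axial forces (sectioning from the free end, tension +): N_CD = 35.6 kN, N_BC = 51.7 kN, N_AB = 94.7 kN.
A_BC = 886 mm².
A_CD = 79.57 mm².
δ_AB = 94700·383/(812·191000) = 0.2339 mm
δ_BC = 51700·544/(886·191000) = 0.1662 mm
δ_CD = 35600·861/(79.57·191000) = 2.017 mm
δ = Σδ_i = 2.417 mm.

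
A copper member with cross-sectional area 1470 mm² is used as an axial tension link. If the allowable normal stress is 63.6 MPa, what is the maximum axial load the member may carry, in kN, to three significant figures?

93.5 kN

P_max = σ_allow · A = 63.6 · 1470 = 93490 N = 93.49 kN.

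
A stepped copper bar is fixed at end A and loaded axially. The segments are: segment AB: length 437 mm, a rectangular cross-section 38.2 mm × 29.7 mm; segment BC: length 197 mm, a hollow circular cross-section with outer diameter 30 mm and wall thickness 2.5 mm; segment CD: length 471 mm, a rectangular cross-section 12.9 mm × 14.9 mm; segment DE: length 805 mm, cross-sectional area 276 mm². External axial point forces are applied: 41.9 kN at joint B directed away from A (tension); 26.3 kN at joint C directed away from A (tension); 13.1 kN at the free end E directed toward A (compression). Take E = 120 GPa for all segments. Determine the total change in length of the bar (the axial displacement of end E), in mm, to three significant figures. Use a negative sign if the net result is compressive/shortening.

Internal axial forces (sectioning from the free end, tension +): N_DE = -13.1 kN, N_CD = -13.1 kN, N_BC = 13.2 kN, N_AB = 55.1 kN.
A_AB = 1135 mm².
A_BC = 216 mm².
A_CD = 192.2 mm².
δ_AB = 55100·437/(1135·120000) = 0.1769 mm
δ_BC = 13200·197/(216·120000) = 0.1003 mm
δ_CD = -13100·471/(192.2·120000) = -0.2675 mm
δ_DE = -13100·805/(276·120000) = -0.3184 mm
δ = Σδ_i = -0.3087 mm.

-0.309 mm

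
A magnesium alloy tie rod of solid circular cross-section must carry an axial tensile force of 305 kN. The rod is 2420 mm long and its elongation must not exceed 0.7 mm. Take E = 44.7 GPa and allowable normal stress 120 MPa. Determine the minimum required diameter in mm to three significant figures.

173 mm

Required area A ≥ P/σ_allow = 305000/120 = 2542 mm².
For a solid circular section, d ≥ √(4A/π) = 56.89 mm.
Elongation limit: A ≥ PL/(Eδ_allow) = 305000·2420/(44700·0.7) = 23590 mm² ⇒ d ≥ 173.3 mm.
The elongation limit governs.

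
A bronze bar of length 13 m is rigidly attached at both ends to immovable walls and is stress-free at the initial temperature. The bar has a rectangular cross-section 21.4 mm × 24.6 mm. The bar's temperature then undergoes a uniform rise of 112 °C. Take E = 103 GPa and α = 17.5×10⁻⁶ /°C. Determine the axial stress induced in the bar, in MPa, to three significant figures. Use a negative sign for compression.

Free thermal expansion αLΔT = 17.5e-6 · 13000 · 112 = 25.48 mm.
The walls impose strain ε = −(25.48)/13000 = -1.9600e-03; σ = Eε = 103000 · -1.9600e-03 = -201.9 MPa.

-202 MPa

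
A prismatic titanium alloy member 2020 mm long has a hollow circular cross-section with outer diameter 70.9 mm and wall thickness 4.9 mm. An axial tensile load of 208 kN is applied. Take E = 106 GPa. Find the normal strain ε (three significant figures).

0.00193

A = 1016 mm².
σ = N/A = 204.7 MPa; ε = σ/E = 204.7/106000 = 1.931e-03.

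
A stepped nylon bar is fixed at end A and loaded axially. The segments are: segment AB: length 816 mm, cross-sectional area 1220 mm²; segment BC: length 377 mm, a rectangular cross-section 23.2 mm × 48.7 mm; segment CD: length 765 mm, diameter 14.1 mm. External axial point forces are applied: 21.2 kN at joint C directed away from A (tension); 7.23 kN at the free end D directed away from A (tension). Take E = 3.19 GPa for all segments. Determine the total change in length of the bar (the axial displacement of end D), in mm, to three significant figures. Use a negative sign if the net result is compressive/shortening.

20.0 mm

Internal axial forces (sectioning from the free end, tension +): N_CD = 7.23 kN, N_BC = 28.43 kN, N_AB = 28.43 kN.
A_BC = 1130 mm².
A_CD = 156.1 mm².
δ_AB = 28430·816/(1220·3190) = 5.961 mm
δ_BC = 28430·377/(1130·3190) = 2.974 mm
δ_CD = 7230·765/(156.1·3190) = 11.1 mm
δ = Σδ_i = 20.04 mm.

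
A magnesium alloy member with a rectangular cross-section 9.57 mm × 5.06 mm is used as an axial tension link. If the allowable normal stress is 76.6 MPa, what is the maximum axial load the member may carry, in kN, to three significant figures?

3.71 kN

A = 48.42 mm².
P_max = σ_allow · A = 76.6 · 48.42 = 3709 N = 3.709 kN.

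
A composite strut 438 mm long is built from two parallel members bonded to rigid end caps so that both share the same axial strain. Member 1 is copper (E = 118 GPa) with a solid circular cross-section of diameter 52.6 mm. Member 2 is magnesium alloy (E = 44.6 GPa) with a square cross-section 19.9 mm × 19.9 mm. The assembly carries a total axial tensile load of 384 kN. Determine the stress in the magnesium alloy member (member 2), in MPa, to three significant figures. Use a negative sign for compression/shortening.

A_1 = 2173 mm².
A_2 = 396 mm².
Equal strain + equilibrium ⇒ each member carries load in proportion to AE: A₁E₁ = 256400000 N, A₂E₂ = 17660000 N, ΣAE = 274100000 N.
σ₂ = P·E₂/ΣAE = 384000·44600/274100000 = 62.49 MPa.

62.5 MPa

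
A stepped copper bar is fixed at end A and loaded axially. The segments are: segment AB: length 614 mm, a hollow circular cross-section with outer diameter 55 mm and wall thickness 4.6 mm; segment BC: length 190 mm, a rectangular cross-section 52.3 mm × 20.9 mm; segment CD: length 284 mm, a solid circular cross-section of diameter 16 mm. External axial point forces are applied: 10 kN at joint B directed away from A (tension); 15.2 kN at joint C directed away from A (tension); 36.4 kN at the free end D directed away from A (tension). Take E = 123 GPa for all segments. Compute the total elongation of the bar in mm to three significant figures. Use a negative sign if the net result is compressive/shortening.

0.913 mm

Internal axial forces (sectioning from the free end, tension +): N_CD = 36.4 kN, N_BC = 51.6 kN, N_AB = 61.6 kN.
A_AB = 728.3 mm².
A_BC = 1093 mm².
A_CD = 201.1 mm².
δ_AB = 61600·614/(728.3·123000) = 0.4222 mm
δ_BC = 51600·190/(1093·123000) = 0.07292 mm
δ_CD = 36400·284/(201.1·123000) = 0.418 mm
δ = Σδ_i = 0.9131 mm.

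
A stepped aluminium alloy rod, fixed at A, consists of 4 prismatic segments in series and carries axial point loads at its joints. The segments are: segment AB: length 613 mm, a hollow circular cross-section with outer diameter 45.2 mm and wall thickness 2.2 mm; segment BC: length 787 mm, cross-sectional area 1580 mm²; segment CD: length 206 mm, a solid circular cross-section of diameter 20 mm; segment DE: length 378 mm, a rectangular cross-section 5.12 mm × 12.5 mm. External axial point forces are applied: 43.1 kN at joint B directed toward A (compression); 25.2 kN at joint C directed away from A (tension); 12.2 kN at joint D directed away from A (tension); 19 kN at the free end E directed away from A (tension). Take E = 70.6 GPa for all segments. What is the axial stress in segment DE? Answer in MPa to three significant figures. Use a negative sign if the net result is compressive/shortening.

297 MPa

Internal axial forces (sectioning from the free end, tension +): N_DE = 19 kN, N_CD = 31.2 kN, N_BC = 56.4 kN, N_AB = 13.3 kN.
A_DE = 64 mm².
σ_DE = N_DE/A_DE = 19000/64 = 296.9 MPa.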